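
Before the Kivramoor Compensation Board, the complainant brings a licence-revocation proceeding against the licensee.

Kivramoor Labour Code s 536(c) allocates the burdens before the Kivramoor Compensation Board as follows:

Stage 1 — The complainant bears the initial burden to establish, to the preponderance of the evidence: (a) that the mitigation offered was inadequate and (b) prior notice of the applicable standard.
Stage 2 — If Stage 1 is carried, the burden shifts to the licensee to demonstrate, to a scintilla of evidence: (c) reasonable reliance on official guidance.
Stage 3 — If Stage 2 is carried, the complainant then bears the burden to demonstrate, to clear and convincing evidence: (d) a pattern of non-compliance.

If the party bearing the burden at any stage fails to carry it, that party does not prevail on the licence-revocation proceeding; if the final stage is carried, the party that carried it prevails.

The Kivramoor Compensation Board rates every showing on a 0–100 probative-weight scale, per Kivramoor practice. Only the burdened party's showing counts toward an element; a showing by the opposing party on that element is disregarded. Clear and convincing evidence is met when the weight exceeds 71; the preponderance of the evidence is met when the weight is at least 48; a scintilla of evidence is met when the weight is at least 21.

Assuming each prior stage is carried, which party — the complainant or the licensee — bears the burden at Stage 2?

licensee

Stage 2's rule assigns the burden to the licensee (to a scintilla of evidence).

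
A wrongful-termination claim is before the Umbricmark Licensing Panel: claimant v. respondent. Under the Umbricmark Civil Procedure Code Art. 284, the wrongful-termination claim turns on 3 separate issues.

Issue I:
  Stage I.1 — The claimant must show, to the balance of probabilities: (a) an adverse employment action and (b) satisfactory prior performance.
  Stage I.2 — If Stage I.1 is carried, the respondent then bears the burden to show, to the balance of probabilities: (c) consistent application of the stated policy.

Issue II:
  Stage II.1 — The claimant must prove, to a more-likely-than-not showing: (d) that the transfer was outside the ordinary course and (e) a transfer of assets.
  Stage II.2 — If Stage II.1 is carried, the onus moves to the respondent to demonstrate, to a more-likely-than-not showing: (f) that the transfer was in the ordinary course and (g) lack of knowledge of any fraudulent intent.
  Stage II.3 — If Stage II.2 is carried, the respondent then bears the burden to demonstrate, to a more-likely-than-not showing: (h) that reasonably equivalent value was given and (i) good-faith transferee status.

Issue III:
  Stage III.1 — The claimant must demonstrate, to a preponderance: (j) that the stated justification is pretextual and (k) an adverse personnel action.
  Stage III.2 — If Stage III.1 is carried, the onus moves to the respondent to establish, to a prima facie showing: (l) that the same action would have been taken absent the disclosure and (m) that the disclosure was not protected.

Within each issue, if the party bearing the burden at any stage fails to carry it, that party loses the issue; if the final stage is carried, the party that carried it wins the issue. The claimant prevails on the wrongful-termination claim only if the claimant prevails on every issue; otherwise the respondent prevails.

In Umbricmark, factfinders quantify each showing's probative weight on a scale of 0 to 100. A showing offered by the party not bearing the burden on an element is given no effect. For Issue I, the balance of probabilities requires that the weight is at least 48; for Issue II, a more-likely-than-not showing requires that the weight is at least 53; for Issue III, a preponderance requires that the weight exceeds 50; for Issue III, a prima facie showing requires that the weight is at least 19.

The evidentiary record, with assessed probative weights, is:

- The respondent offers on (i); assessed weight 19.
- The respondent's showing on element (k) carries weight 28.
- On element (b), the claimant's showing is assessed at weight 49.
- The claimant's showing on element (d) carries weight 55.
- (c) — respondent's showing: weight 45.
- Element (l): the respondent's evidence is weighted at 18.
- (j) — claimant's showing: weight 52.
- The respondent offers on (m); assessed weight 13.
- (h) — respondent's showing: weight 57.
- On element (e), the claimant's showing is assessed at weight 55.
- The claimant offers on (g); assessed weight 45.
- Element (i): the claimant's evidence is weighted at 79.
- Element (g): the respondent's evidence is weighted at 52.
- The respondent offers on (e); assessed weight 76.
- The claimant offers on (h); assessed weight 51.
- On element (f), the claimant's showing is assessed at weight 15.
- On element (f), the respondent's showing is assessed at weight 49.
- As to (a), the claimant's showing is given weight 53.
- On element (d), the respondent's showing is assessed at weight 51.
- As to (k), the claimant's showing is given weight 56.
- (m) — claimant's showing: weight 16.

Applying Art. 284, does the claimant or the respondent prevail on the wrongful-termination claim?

— Issue I —
Stage I.1 — burden on claimant; standard: the balance of probabilities (weight is at least 48).
    (a): 53 ≥ 48 [met]
    (b): 49 ≥ 48 [met]
  Stage I.1 carried; the burden shifts to the respondent.
Stage I.2 — burden on respondent; standard: the balance of probabilities (weight is at least 48).
    (c): 45 < 48 [not met]
  Not every element is met, so the respondent fails to carry Stage I.2.
The analysis ends at Stage I.2; the claimant prevails on this issue.
— Issue II —
Stage II.1 (claimant, a more-likely-than-not showing, weight is at least 53): (d) 55 (respondent's 51 disregarded) ≥ 53 — meets; (e) 55 (respondent's 76 disregarded) ≥ 53 — meets.
  All elements met. The burden passes to the respondent.
Stage II.2 (respondent, a more-likely-than-not showing, weight is at least 53): (f) 49 (claimant's 15 disregarded) < 53 — fails; (g) 52 (claimant's 45 disregarded) < 53 — fails.
  Stage II.2 not carried; the respondent fails its burden.
The analysis ends at Stage II.2; the claimant prevails on this issue.
— Issue III —
Stage III.1 (claimant, a preponderance, weight exceeds 50): (j) 52 > 50 — meets; (k) 56 (respondent's 28 disregarded) > 50 — meets.
  The claimant carries Stage III.1; the respondent now bears the burden.
Stage III.2 (respondent, a prima facie showing, weight is at least 19): (l) 18 < 19 — fails; (m) 13 (claimant's 16 disregarded) < 19 — fails.
  Stage III.2 not carried; the respondent fails its burden.
So the claimant prevails on this issue.
Per-issue: Issue I → claimant; Issue II → claimant; Issue III → claimant. The claimant must prevail on every issue; overall, the claimant prevails.

claimant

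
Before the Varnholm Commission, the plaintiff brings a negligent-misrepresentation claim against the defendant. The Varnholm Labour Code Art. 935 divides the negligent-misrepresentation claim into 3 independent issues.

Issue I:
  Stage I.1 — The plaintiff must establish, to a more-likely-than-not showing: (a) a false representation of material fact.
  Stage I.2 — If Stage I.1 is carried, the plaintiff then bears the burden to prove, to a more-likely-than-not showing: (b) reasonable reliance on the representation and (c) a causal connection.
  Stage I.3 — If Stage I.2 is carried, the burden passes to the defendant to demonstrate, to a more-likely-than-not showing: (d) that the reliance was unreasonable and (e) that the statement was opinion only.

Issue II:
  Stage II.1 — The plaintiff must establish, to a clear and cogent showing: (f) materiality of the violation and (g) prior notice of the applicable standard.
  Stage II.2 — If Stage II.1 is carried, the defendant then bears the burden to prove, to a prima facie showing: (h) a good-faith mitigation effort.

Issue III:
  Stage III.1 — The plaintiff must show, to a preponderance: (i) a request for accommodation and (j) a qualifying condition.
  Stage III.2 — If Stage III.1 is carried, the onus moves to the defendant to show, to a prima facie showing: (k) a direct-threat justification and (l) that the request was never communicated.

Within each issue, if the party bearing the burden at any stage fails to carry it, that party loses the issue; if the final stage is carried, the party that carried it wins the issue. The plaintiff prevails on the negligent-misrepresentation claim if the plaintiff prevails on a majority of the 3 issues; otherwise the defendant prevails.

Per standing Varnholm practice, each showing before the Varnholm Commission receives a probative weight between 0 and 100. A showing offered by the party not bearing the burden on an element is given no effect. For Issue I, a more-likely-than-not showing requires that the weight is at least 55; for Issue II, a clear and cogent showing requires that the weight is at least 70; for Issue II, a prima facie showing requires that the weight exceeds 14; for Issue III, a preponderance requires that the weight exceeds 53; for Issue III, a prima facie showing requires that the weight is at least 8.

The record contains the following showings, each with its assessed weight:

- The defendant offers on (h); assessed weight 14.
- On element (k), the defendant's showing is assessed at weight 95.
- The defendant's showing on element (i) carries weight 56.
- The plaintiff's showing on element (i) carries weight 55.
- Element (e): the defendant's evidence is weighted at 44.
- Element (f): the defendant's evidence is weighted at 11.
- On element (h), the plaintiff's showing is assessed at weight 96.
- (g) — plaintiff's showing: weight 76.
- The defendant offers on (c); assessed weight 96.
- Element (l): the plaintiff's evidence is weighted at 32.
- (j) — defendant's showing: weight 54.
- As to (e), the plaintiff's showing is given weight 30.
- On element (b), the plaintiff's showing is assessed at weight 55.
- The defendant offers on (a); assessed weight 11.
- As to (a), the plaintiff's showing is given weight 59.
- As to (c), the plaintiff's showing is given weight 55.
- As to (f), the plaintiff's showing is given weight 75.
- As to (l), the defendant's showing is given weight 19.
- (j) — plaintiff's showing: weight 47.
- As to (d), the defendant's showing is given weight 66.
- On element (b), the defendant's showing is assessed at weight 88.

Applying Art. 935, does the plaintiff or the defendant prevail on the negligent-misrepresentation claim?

— Issue I —
At Stage I.1 the plaintiff must meet a more-likely-than-not showing (weight is at least 55): on (a) the weight is 59 (the defendant's 11 is given no effect), ≥ 55, so (a) meets the standard.
  All elements met. The plaintiff retains the burden for Stage I.2.
At Stage I.2 the plaintiff must meet a more-likely-than-not showing (weight is at least 55): on (b) the weight is 55 (the defendant's 88 is given no effect), which does reach 55, so (b) meets the standard; on (c) the weight is 55 (the defendant's 96 is given no effect), ≥ 55, so (c) meets the standard.
  The plaintiff carries Stage I.2; the defendant now bears the burden.
At Stage I.3 the defendant must meet a more-likely-than-not showing (weight is at least 55): on (d) the weight is 66, ≥ 55, so (d) meets the standard; on (e) the weight is 44 (the plaintiff's 30 is given no effect), < 55, so (e) does not meet the standard.
  Not every element is met, so the defendant fails to carry Stage I.3.
The analysis ends at Stage I.3; the plaintiff prevails on this issue.
— Issue II —
Stage II.1 (plaintiff, a clear and cogent showing, weight is at least 70): (f) 75 (defendant's 11 disregarded) ≥ 70 — meets; (g) 76 ≥ 70 — meets.
  All elements met. The burden passes to the defendant.
Stage II.2 (defendant, a prima facie showing, weight exceeds 14): (h) 14 (plaintiff's 96 disregarded) ≤ 14 — fails.
  Stage II.2 not carried; the defendant fails its burden.
So the plaintiff prevails on this issue.
— Issue III —
At Stage III.1 the plaintiff must meet a preponderance (weight exceeds 53): on (i) the weight is 55 (the defendant's 56 is given no effect), > 53, so (i) meets the standard; on (j) the weight is 47 (the defendant's 54 is given no effect), ≤ 53, so (j) does not meet the standard.
  Not every element is met, so the plaintiff fails to carry Stage III.1.
So the defendant prevails on this issue.
Per-issue: Issue I → plaintiff; Issue II → plaintiff; Issue III → defendant. The plaintiff must prevail on a majority of issues; overall, the plaintiff prevails.

plaintiff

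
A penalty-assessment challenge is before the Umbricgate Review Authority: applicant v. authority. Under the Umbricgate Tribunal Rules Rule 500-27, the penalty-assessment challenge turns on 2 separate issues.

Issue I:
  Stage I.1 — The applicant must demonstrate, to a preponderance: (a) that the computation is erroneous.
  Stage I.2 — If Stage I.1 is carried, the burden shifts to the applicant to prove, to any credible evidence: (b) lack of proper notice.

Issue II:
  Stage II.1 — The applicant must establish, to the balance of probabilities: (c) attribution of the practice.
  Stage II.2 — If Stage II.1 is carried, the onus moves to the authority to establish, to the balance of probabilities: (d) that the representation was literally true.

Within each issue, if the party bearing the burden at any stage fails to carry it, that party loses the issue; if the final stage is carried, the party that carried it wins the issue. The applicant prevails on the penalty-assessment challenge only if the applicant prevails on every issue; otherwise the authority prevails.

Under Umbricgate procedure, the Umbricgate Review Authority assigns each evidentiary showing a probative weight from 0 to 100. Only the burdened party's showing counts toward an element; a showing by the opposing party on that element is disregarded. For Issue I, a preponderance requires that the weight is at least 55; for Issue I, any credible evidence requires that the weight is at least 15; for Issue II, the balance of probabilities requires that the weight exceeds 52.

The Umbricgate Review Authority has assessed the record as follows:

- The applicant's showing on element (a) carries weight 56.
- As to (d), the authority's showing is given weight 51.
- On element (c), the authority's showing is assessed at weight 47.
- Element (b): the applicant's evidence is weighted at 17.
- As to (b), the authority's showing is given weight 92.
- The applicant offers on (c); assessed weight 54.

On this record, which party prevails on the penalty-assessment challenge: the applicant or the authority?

applicant

— Issue I —
Stage I.1 — burden on applicant; standard: a preponderance (weight is at least 55).
    (a): 56 ≥ 55 [met]
  Stage I.1 carried; the burden remains with the applicant.
Stage I.2 — burden on applicant; standard: any credible evidence (weight is at least 15).
    (b): 17 (authority's 92 disregarded) ≥ 15 [met]
  All elements met at the final stage.
All stages carried — the applicant prevails on this issue.
— Issue II —
Stage II.1 (applicant, the balance of probabilities, weight exceeds 52): (c) 54 (authority's 47 disregarded) > 52 — meets.
  Stage II.1 is satisfied; the onus moves to the authority.
Stage II.2 (authority, the balance of probabilities, weight exceeds 52): (d) 51 ≤ 52 — fails.
  Not every element is met, so the authority fails to carry Stage II.2.
So the applicant prevails on this issue.
Per-issue: Issue I → applicant; Issue II → applicant. The applicant must prevail on every issue; overall, the applicant prevails.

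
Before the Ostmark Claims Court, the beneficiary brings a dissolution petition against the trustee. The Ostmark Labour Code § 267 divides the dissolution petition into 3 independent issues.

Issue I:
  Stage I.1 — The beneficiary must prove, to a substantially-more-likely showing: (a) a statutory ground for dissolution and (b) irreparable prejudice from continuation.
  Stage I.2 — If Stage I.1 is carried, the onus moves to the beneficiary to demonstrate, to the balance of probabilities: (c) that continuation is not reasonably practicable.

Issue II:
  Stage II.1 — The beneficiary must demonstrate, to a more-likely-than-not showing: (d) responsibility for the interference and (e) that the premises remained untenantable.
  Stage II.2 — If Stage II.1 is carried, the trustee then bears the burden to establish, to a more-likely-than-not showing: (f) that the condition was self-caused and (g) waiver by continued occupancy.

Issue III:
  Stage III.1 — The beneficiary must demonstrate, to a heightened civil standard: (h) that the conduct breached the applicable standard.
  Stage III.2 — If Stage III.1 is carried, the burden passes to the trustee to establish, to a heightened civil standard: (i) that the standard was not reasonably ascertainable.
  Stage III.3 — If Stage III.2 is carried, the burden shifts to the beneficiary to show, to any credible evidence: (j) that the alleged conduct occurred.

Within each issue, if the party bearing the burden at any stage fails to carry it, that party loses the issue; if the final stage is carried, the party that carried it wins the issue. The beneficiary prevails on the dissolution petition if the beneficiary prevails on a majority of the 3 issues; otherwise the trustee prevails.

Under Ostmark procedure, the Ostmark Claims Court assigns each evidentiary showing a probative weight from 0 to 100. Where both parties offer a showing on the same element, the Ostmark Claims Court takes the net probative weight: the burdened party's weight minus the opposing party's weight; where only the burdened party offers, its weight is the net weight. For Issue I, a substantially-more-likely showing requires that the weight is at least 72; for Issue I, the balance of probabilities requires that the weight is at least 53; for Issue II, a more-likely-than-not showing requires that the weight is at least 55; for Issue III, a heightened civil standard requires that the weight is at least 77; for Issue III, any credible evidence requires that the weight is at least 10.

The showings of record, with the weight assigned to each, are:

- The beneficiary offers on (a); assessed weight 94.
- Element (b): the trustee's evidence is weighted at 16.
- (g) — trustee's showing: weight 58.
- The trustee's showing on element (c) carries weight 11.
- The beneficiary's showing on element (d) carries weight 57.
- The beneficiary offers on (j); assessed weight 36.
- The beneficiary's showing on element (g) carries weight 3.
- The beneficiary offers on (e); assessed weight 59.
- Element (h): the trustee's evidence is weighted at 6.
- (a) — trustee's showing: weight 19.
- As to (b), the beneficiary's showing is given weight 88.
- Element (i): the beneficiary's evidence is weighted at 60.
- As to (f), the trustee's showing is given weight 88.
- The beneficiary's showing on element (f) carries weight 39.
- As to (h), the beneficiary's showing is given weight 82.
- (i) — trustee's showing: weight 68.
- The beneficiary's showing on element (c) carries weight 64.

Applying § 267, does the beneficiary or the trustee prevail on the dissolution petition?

beneficiary

— Issue I —
At Stage I.1 the beneficiary must meet a substantially-more-likely showing (weight is at least 72): on (a) the weight is 94 less the opposing 19 gives net 75, ≥ 72, so (a) meets the standard; on (b) the weight is 88 less the opposing 16 gives net 72, which does reach 72, so (b) meets the standard.
  Stage I.1 is satisfied; the beneficiary continues to bear the burden.
At Stage I.2 the beneficiary must meet the balance of probabilities (weight is at least 53): on (c) the weight is 64 less the opposing 11 gives net 53, which does reach 53, so (c) meets the standard.
  All elements met at the final stage.
All stages carried — the beneficiary prevails on this issue.
— Issue II —
Stage II.1 — burden on beneficiary; standard: a more-likely-than-not showing (weight is at least 55).
    (d): 57 ≥ 55 [met]
    (e): 59 ≥ 55 [met]
  Stage II.1 carried; the burden shifts to the trustee.
Stage II.2 — burden on trustee; standard: a more-likely-than-not showing (weight is at least 55).
    (f): 88 − 39 = 49 < 55 [not met]
    (g): 58 − 3 = 55 ≥ 55 [met]
  The trustee does not carry Stage II.2.
The analysis ends at Stage II.2; the beneficiary prevails on this issue.
— Issue III —
Stage III.1 (beneficiary, a heightened civil standard, weight is at least 77): (h) net 82−6=76 < 77 — fails.
  Not every element is met, so the beneficiary fails to carry Stage III.1.
So the trustee prevails on this issue.
Per-issue: Issue I → beneficiary; Issue II → beneficiary; Issue III → trustee. The beneficiary must prevail on a majority of issues; overall, the beneficiary prevails.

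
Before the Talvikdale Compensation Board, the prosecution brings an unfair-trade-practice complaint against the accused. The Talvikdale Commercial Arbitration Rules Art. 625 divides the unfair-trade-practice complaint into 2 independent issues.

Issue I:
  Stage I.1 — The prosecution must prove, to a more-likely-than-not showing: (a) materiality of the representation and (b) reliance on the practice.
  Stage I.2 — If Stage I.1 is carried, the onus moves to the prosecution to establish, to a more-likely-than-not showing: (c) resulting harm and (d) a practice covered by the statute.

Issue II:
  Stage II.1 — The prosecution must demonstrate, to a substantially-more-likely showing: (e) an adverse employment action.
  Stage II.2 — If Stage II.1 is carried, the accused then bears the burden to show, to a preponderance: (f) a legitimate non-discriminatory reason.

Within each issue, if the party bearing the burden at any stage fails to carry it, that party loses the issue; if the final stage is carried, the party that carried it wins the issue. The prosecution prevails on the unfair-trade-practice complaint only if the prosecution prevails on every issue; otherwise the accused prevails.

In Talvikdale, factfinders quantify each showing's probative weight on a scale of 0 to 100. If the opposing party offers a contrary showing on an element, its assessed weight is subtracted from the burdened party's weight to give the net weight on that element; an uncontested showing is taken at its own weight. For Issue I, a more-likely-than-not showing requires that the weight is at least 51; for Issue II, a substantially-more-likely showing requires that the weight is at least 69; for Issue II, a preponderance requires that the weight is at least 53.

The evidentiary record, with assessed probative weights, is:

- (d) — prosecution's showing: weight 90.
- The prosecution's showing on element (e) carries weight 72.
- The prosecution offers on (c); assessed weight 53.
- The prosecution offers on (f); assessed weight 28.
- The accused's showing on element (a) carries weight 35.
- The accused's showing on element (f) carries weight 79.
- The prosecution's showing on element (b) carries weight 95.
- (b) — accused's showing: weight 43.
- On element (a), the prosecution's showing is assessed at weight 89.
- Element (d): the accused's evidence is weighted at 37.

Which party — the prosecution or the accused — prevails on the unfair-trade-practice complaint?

— Issue I —
Stage I.1 (prosecution, a more-likely-than-not showing, weight is at least 51): (a) net 89−35=54 ≥ 51 — meets; (b) net 95−43=52 ≥ 51 — meets.
  All elements met. The prosecution retains the burden for Stage I.2.
Stage I.2 (prosecution, a more-likely-than-not showing, weight is at least 51): (c) 53 ≥ 51 — meets; (d) net 90−37=53 ≥ 51 — meets.
  The prosecution carries the last stage.
With every stage satisfied, the prosecution prevails on this issue.
— Issue II —
Stage II.1 — burden on prosecution; standard: a substantially-more-likely showing (weight is at least 69).
    (e): 72 ≥ 69 [met]
  Stage II.1 is satisfied; the onus moves to the accused.
Stage II.2 — burden on accused; standard: a preponderance (weight is at least 53).
    (f): 79 − 28 = 51 < 53 [not met]
  Stage II.2 not carried; the accused fails its burden.
The analysis ends at Stage II.2; the prosecution prevails on this issue.
Per-issue: Issue I → prosecution; Issue II → prosecution. The prosecution must prevail on every issue; overall, the prosecution prevails.

prosecution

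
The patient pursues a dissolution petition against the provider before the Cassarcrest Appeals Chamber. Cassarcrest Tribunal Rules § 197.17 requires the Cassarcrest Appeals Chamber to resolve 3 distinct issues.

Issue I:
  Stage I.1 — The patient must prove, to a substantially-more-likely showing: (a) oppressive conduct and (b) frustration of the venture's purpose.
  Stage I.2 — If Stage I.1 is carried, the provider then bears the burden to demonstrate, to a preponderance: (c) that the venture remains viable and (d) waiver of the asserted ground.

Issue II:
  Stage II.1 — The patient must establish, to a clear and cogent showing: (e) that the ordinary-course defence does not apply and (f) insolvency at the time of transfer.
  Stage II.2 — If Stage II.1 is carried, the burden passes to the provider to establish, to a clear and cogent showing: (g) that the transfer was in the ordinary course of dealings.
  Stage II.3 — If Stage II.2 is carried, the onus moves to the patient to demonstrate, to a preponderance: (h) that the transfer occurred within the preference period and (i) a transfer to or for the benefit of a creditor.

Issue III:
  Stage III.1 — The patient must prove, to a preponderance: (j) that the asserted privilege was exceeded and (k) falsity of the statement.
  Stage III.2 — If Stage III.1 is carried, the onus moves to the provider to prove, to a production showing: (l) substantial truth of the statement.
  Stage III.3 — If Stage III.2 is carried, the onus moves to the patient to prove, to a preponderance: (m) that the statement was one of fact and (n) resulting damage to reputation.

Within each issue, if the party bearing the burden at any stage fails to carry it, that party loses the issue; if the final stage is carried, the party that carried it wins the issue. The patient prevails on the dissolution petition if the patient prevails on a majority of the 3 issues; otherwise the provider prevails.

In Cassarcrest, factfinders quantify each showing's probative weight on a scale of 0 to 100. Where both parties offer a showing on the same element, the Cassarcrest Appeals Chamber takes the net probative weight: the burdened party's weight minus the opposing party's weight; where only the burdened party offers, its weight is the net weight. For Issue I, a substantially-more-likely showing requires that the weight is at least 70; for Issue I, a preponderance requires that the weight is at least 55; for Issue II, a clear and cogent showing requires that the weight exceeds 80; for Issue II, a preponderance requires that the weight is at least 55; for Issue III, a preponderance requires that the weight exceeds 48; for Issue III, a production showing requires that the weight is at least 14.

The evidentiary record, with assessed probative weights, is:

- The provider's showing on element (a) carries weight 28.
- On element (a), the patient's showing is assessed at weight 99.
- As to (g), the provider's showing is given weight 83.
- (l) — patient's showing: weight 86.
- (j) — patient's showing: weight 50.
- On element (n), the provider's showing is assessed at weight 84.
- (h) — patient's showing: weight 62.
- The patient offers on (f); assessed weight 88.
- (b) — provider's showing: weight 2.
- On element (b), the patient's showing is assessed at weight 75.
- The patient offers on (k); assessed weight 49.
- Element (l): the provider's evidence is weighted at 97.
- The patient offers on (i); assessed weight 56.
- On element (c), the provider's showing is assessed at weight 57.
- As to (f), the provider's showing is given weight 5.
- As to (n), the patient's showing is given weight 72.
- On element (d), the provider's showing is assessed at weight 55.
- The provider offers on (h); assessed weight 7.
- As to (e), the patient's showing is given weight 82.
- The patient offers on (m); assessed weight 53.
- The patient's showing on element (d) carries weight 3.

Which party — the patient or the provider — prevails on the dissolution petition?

patient

— Issue I —
Stage I.1 — burden on patient; standard: a substantially-more-likely showing (weight is at least 70).
    (a): 99 − 28 = 71 ≥ 70 [met]
    (b): 75 − 2 = 73 ≥ 70 [met]
  The patient carries Stage I.1; the provider now bears the burden.
Stage I.2 — burden on provider; standard: a preponderance (weight is at least 55).
    (c): 57 ≥ 55 [met]
    (d): 55 − 3 = 52 < 55 [not met]
  The provider does not carry Stage I.2.
The analysis ends at Stage I.2; the patient prevails on this issue.
— Issue II —
Stage II.1 (patient, a clear and cogent showing, weight exceeds 80): (e) 82 > 80 — meets; (f) net 88−5=83 > 80 — meets.
  All elements met. The burden passes to the provider.
Stage II.2 (provider, a clear and cogent showing, weight exceeds 80): (g) 83 > 80 — meets.
  Stage II.2 carried; the burden shifts to the patient.
Stage II.3 (patient, a preponderance, weight is at least 55): (h) net 62−7=55 ≥ 55 — meets; (i) 56 ≥ 55 — meets.
  The patient carries the last stage.
With every stage satisfied, the patient prevails on this issue.
— Issue III —
At Stage III.1 the patient must meet a preponderance (weight exceeds 48): on (j) the weight is 50, > 48, so (j) meets the standard; on (k) the weight is 49, which does exceed 48, so (k) meets the standard.
  Stage III.1 is satisfied; the onus moves to the provider.
At Stage III.2 the provider must meet a production showing (weight is at least 14): on (l) the weight is 97 less the opposing 86 gives net 11, which does not reach 14, so (l) does not meet the standard.
  Stage III.2 not carried; the provider fails its burden.
The patient prevails on this issue.
Per-issue: Issue I → patient; Issue II → patient; Issue III → patient. The patient must prevail on a majority of issues; overall, the patient prevails.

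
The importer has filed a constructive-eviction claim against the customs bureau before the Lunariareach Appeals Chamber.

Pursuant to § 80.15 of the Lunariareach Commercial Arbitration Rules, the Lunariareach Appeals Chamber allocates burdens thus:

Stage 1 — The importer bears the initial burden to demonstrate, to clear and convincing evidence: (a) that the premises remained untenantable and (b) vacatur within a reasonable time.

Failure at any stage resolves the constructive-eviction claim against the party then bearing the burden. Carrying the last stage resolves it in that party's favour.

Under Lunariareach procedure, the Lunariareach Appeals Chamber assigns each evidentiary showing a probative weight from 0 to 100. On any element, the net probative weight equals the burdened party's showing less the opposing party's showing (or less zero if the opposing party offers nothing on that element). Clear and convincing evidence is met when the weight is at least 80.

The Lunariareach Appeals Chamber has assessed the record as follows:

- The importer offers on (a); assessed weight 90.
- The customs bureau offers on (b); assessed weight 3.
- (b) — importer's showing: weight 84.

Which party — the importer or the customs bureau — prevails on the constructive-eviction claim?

importer

At Stage 1 the importer must meet clear and convincing evidence (weight is at least 80): on (a) the weight is 90, ≥ 80, so (a) meets the standard; on (b) the weight is 84 less the opposing 3 gives net 81, ≥ 80, so (b) meets the standard.
  Stage 1 carried; the final stage is satisfied.
Every stage carried; the importer prevails.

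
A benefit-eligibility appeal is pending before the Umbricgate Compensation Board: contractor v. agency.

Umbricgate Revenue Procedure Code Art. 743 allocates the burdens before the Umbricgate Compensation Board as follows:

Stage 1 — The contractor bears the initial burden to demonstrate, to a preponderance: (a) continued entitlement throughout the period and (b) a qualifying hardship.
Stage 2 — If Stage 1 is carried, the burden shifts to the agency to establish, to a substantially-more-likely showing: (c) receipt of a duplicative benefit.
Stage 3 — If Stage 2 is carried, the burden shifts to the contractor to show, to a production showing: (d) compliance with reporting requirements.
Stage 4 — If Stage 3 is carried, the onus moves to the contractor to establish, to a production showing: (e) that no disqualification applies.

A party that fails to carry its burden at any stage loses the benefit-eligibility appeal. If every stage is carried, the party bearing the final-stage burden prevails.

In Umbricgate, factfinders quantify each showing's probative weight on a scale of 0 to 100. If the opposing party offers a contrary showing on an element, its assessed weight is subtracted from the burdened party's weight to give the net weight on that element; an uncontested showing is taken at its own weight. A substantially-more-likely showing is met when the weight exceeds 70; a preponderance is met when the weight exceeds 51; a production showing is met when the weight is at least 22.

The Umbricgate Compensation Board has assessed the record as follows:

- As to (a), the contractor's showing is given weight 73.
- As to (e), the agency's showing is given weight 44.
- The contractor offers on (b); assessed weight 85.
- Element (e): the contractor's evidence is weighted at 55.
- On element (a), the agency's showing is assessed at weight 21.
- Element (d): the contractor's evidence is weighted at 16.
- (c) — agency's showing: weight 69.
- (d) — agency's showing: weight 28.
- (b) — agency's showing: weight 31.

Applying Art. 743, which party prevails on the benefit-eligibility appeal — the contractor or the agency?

contractor

At Stage 1 the contractor must meet a preponderance (weight exceeds 51): on (a) the weight is 73 less the opposing 21 gives net 52, > 51, so (a) meets the standard; on (b) the weight is 85 less the opposing 31 gives net 54, > 51, so (b) meets the standard.
  All elements met. The burden passes to the agency.
At Stage 2 the agency must meet a substantially-more-likely showing (weight exceeds 70): on (c) the weight is 69, which does not exceed 70, so (c) does not meet the standard.
  The agency does not carry Stage 2.
The contractor prevails.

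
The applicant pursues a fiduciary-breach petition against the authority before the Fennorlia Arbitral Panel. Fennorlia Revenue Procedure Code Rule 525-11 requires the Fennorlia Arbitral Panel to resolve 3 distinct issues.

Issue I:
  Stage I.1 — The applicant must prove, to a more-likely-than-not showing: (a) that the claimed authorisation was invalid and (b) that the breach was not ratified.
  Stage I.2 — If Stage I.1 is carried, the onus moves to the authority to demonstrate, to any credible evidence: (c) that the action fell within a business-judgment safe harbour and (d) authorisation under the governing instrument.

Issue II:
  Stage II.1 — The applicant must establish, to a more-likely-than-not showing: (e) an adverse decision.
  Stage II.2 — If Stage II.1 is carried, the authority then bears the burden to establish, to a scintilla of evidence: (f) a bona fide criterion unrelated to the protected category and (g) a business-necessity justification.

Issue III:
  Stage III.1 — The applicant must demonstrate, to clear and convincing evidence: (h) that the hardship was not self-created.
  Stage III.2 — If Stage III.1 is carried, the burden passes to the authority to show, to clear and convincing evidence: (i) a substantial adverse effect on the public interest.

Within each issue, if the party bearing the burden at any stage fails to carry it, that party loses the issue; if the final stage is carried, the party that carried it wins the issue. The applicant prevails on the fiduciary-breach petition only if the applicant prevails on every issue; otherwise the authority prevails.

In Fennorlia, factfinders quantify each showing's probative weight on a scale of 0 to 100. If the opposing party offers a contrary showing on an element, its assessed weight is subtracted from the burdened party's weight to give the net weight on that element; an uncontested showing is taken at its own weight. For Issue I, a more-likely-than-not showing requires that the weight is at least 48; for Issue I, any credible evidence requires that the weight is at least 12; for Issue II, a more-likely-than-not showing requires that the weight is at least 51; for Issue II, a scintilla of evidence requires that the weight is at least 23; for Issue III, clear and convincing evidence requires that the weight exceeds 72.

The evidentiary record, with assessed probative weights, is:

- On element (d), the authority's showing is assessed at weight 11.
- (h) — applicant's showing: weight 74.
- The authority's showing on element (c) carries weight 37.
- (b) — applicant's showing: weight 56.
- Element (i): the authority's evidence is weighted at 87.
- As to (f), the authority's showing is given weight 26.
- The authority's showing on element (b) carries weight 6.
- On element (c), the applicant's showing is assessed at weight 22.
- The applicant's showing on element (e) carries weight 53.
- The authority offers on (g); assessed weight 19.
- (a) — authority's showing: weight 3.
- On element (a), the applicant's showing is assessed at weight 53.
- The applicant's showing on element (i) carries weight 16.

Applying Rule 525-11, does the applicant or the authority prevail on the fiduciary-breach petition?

applicant

— Issue I —
Stage I.1 — burden on applicant; standard: a more-likely-than-not showing (weight is at least 48).
    (a): 53 − 3 = 50 ≥ 48 [met]
    (b): 56 − 6 = 50 ≥ 48 [met]
  The applicant carries Stage I.1; the authority now bears the burden.
Stage I.2 — burden on authority; standard: any credible evidence (weight is at least 12).
    (c): 37 − 22 = 15 ≥ 12 [met]
    (d): 11 < 12 [not met]
  Not every element is met, so the authority fails to carry Stage I.2.
So the applicant prevails on this issue.
— Issue II —
Stage II.1 — burden on applicant; standard: a more-likely-than-not showing (weight is at least 51).
    (e): 53 ≥ 51 [met]
  All elements met. The burden passes to the authority.
Stage II.2 — burden on authority; standard: a scintilla of evidence (weight is at least 23).
    (f): 26 ≥ 23 [met]
    (g): 19 < 23 [not met]
  Not every element is met, so the authority fails to carry Stage II.2.
The analysis ends at Stage II.2; the applicant prevails on this issue.
— Issue III —
Stage III.1 (applicant, clear and convincing evidence, weight exceeds 72): (h) 74 > 72 — meets.
  The applicant carries Stage III.1; the authority now bears the burden.
Stage III.2 (authority, clear and convincing evidence, weight exceeds 72): (i) net 87−16=71 ≤ 72 — fails.
  Stage III.2 not carried; the authority fails its burden.
The applicant prevails on this issue.
Per-issue: Issue I → applicant; Issue II → applicant; Issue III → applicant. The applicant must prevail on every issue; overall, the applicant prevails.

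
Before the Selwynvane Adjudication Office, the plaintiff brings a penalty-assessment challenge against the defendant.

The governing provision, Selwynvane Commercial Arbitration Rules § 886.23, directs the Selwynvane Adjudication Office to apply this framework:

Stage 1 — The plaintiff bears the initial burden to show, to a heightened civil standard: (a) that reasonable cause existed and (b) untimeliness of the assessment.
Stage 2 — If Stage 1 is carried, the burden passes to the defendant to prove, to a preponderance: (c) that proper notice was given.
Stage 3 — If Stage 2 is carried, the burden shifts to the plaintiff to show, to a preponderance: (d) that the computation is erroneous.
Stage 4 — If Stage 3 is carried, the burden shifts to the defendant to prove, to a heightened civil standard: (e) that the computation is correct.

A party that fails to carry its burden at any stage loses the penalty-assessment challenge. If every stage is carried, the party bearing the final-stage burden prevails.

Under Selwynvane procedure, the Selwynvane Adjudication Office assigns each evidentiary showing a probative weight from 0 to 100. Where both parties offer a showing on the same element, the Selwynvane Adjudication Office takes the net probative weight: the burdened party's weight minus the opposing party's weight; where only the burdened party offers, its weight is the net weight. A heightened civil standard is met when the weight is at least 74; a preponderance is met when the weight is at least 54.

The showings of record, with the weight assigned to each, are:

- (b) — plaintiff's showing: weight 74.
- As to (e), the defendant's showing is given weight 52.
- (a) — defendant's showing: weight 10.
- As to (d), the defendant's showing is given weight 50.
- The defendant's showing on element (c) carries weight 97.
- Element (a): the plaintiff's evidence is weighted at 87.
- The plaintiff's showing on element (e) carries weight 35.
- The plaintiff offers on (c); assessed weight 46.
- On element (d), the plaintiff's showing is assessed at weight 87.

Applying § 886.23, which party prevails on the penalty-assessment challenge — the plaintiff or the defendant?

At Stage 1 the plaintiff must meet a heightened civil standard (weight is at least 74): on (a) the weight is 87 less the opposing 10 gives net 77, which does reach 74, so (a) meets the standard; on (b) the weight is 74, ≥ 74, so (b) meets the standard.
  The plaintiff carries Stage 1; the defendant now bears the burden.
At Stage 2 the defendant must meet a preponderance (weight is at least 54): on (c) the weight is 97 less the opposing 46 gives net 51, which does not reach 54, so (c) does not meet the standard.
  Stage 2 not carried; the defendant fails its burden.
The plaintiff prevails.

plaintiff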